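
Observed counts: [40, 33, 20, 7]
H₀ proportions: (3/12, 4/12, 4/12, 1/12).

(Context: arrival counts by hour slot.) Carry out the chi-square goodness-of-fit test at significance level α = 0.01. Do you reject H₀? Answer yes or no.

n = 100; E_i = n·p_i = [25.00, 33.33, 33.33, 8.33]
χ² = (40−25.00)²/25.00 + (33−33.33)²/33.33 + (20−33.33)²/33.33 + (7−8.33)²/8.33 = 14.5500
df = 3
p-value (upper-tail) = 0.00224
At α=0.01: p < α → reject H₀

reject H₀: yes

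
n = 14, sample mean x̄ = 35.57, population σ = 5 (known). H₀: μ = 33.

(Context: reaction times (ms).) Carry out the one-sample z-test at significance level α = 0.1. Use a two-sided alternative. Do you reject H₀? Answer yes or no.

SE = σ/√n = 5/√14 = 1.3363
z = (x̄−μ₀)/SE = (35.57−33)/1.3363 = 1.9232
p-value (two-sided) = 0.05445
At α=0.1: p < α → reject H₀

reject H₀: yes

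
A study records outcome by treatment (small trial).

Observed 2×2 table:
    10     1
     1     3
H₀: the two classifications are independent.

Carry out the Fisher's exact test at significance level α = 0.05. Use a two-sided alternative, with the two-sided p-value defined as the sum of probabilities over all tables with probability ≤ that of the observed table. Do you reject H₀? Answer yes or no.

Margins: r₁=11, r₂=4, c₁=11, c₂=4, n=15
p_obs = C(11,10)·C(4,1)/C(15,11); sum pmf over tables with pmf ≤ p_obs
p-value (two-sided) = 0.03297
At α=0.05: p < α → reject H₀

reject H₀: yes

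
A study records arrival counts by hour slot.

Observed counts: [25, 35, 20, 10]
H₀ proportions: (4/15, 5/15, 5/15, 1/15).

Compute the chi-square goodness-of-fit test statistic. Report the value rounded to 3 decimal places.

n = 90; E_i = n·p_i = [24.00, 30.00, 30.00, 6.00]
χ² = (25−24.00)²/24.00 + (35−30.00)²/30.00 + (20−30.00)²/30.00 + (10−6.00)²/6.00 = 6.8750
df = 3

test statistic = 6.875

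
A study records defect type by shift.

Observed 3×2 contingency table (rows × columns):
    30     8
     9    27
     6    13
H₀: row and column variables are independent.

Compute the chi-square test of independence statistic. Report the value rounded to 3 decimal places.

Row totals [38, 36, 19], col totals [45, 48], n=93
χ² = (30−18.39)²/18.39 + (8−19.61)²/19.61 + (9−17.42)²/17.42 + (27−18.58)²/18.58 + (6−9.19)²/9.19 + (13−9.81)²/9.81 = 24.2442
df = 2

test statistic = 24.244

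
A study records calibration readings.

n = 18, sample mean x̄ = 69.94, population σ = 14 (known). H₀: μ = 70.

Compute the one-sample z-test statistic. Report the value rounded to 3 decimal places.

SE = σ/√n = 14/√18 = 3.2998
z = (x̄−μ₀)/SE = (69.94−70)/3.2998 = -0.0182

test statistic = -0.018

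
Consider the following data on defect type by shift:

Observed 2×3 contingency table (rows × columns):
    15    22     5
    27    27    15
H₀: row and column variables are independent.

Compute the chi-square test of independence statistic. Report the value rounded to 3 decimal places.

test statistic = 2.520

Row totals [42, 69], col totals [42, 49, 20], n=111
χ² = (15−15.89)²/15.89 + (22−18.54)²/18.54 + (5−7.57)²/7.57 + (27−26.11)²/26.11 + (27−30.46)²/30.46 + (15−12.43)²/12.43 = 2.5203
df = 2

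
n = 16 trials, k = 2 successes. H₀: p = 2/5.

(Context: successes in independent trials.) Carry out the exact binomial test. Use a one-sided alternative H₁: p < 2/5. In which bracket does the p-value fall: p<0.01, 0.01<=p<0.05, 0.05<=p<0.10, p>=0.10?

Exact binomial: n=16, k=2, p₀=2/5=0.4000
P(X≤2) from Σ C(n,i)·p₀^i·(1−p₀)^(n−i)
p-value (one-sided, H₁ less) = 0.01834
→ bracket: 0.01<=p<0.05

p-value bracket: 0.01<=p<0.05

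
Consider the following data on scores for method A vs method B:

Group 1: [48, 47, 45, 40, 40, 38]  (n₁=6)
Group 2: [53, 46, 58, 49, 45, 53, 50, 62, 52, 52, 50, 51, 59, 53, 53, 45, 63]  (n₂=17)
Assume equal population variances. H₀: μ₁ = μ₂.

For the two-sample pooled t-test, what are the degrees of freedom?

df = n₁ + n₂ − 2 = 6 + 17 − 2 = 21

degrees of freedom = 21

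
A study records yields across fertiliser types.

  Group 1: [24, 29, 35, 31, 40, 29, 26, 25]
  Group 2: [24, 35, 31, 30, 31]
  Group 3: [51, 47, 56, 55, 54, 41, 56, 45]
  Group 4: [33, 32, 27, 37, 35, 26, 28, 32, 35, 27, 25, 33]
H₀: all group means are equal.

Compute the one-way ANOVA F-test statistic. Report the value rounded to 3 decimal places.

Group means [29.88, 30.20, 50.62, 30.83], grand mean 35.303
SSB = Σnᵢ(x̄ᵢ−x̄)² = 2483.753; SSW = ΣΣ(x−x̄ᵢ)² = 673.217
MSB = 2483.753/3 = 827.9177; MSW = 673.217/29 = 23.2144
F = MSB/MSW = 35.6640
df = (3, 29)

test statistic = 35.664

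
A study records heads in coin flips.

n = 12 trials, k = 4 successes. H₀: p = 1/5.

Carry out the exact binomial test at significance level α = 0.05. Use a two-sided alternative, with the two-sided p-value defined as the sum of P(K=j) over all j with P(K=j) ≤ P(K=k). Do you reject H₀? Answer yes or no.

reject H₀: no

Exact binomial: n=12, k=4, p₀=1/5=0.2000
P(X=j) = C(n,j)·p₀^j·(1−p₀)^(n−j); p = Σ P(X=j) over j with P(X=j) ≤ P(X=4)
p-value (two-sided) = 0.27415
At α=0.05: p ≥ α → fail to reject H₀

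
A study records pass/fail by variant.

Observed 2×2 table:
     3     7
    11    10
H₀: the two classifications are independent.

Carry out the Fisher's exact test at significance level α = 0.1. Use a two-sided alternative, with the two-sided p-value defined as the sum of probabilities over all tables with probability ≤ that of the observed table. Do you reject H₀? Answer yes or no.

reject H₀: no

Margins: r₁=10, r₂=21, c₁=14, c₂=17, n=31
p_obs = C(10,3)·C(21,11)/C(31,14); sum pmf over tables with pmf ≤ p_obs
p-value (two-sided) = 0.28022
At α=0.1: p ≥ α → fail to reject H₀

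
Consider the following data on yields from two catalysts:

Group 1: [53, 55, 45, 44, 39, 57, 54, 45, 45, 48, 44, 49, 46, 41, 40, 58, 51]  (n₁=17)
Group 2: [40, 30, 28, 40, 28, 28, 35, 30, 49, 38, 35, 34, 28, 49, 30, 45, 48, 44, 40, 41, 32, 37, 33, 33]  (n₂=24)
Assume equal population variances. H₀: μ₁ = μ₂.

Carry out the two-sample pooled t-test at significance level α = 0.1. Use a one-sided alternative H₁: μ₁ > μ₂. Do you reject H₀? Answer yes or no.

reject H₀: yes

x̄₁=47.882, s₁=5.904, n₁=17
x̄₂=36.458, s₂=6.928, n₂=24
s_p² = [16·5.904² + 23·6.928²]/39 = 42.6083
SE = √(s_p²·(1/17+1/24)) = 2.0692
t = (47.882−36.458)/2.0692 = 5.5209
df = 39
p-value (one-sided, H₁ greater) = 0.00000
At α=0.1: p < α → reject H₀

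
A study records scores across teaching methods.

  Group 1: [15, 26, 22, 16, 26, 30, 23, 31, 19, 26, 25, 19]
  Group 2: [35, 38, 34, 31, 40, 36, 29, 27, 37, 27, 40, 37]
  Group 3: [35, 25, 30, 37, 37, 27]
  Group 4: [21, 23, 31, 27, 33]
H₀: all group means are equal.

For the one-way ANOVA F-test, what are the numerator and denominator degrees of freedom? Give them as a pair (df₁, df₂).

k = 4 groups, N = 35 total
df = (k−1, N−k) = (4−1, 35−4) = (3, 31)

degrees of freedom = [3, 31]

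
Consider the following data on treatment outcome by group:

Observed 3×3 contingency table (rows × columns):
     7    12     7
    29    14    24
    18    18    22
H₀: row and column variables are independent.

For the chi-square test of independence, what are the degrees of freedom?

df = (r−1)(c−1) = (3−1)·(3−1) = 4

degrees of freedom = 4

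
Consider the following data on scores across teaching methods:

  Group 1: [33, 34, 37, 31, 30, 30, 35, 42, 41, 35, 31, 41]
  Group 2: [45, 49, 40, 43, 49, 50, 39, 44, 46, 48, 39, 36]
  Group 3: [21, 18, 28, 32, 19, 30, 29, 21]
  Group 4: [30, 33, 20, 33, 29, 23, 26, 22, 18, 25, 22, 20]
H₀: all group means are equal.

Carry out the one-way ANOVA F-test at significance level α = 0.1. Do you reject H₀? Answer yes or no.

reject H₀: yes

Group means [35.00, 44.00, 24.75, 25.08], grand mean 32.886
SSB = Σnᵢ(x̄ᵢ−x̄)² = 2796.015; SSW = ΣΣ(x−x̄ᵢ)² = 956.417
MSB = 2796.015/3 = 932.0051; MSW = 956.417/40 = 23.9104
F = MSB/MSW = 38.9790
df = (3, 40)
p-value (upper-tail) = 0.00000
At α=0.1: p < α → reject H₀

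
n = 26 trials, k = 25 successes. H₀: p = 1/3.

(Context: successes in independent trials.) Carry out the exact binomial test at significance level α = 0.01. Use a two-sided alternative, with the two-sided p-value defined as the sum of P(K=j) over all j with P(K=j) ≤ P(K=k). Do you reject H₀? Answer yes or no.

Exact binomial: n=26, k=25, p₀=1/3=0.3333
P(X=j) = C(n,j)·p₀^j·(1−p₀)^(n−j); p = Σ P(X=j) over j with P(X=j) ≤ P(X=25)
p-value (two-sided) = 0.00000
At α=0.01: p < α → reject H₀

reject H₀: yes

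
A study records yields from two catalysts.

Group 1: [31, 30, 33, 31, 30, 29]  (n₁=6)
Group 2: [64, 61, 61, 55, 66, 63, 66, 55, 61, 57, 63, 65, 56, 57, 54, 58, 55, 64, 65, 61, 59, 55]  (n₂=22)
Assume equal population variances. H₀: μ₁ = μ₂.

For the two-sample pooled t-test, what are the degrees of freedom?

degrees of freedom = 26

df = n₁ + n₂ − 2 = 6 + 22 − 2 = 26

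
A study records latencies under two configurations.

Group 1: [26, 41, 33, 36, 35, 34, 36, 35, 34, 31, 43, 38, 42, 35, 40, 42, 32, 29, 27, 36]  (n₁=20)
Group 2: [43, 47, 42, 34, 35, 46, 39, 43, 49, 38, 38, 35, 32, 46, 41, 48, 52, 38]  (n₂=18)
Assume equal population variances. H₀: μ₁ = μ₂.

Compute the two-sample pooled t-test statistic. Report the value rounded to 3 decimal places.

test statistic = -3.610

x̄₁=35.250, s₁=4.844, n₁=20
x̄₂=41.444, s₂=5.731, n₂=18
s_p² = [19·4.844² + 17·5.731²]/36 = 27.8943
SE = √(s_p²·(1/20+1/18)) = 1.7159
t = (35.250−41.444)/1.7159 = -3.6100
df = 36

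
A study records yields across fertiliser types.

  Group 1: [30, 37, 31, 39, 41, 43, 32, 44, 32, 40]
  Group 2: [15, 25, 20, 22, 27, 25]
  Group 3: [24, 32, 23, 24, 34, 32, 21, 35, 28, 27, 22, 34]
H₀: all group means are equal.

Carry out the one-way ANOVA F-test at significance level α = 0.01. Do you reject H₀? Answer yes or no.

Group means [36.90, 22.33, 28.00], grand mean 29.964
SSB = Σnᵢ(x̄ᵢ−x̄)² = 876.731; SSW = ΣΣ(x−x̄ᵢ)² = 640.233
MSB = 876.731/2 = 438.3655; MSW = 640.233/25 = 25.6093
F = MSB/MSW = 17.1174
df = (2, 25)
p-value (upper-tail) = 0.00002
At α=0.01: p < α → reject H₀

reject H₀: yes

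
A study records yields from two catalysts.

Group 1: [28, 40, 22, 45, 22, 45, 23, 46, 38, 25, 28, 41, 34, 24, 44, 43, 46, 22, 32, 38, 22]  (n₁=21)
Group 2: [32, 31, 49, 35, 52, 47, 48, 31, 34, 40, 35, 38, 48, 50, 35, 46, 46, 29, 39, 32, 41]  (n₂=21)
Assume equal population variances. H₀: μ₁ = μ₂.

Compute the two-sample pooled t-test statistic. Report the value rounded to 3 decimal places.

x̄₁=33.714, s₁=9.435, n₁=21
x̄₂=39.905, s₂=7.422, n₂=21
s_p² = [20·9.435² + 20·7.422²]/40 = 72.0524
SE = √(s_p²·(1/21+1/21)) = 2.6196
t = (33.714−39.905)/2.6196 = -2.3632
df = 40

test statistic = -2.363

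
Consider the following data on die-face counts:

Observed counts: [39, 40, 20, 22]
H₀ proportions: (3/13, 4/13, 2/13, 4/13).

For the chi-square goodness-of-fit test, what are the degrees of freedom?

degrees of freedom = 3

df = k − 1 = 4 − 1 = 3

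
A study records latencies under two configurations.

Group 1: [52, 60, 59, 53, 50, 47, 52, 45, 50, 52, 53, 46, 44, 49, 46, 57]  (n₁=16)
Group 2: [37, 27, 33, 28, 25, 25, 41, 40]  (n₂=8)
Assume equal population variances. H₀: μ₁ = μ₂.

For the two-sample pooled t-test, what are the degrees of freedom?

degrees of freedom = 22

df = n₁ + n₂ − 2 = 16 + 8 − 2 = 22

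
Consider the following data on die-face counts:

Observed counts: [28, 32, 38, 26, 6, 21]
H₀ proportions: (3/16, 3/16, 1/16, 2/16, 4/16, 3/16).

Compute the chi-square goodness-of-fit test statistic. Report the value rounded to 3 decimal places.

n = 151; E_i = n·p_i = [28.31, 28.31, 9.44, 18.88, 37.75, 28.31]
χ² = (28−28.31)²/28.31 + (32−28.31)²/28.31 + (38−9.44)²/9.44 + (26−18.88)²/18.88 + (6−37.75)²/37.75 + (21−28.31)²/28.31 = 118.2097
df = 5

test statistic = 118.210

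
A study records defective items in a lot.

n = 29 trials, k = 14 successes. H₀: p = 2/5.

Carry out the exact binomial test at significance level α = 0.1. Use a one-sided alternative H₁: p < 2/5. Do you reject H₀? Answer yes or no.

reject H₀: no

Exact binomial: n=29, k=14, p₀=2/5=0.4000
P(X≤14) from Σ C(n,i)·p₀^i·(1−p₀)^(n−i)
p-value (one-sided, H₁ less) = 0.86379
At α=0.1: p ≥ α → fail to reject H₀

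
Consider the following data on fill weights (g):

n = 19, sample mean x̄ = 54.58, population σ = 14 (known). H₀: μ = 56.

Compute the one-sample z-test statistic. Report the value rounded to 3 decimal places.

test statistic = -0.442

SE = σ/√n = 14/√19 = 3.2118
z = (x̄−μ₀)/SE = (54.58−56)/3.2118 = -0.4421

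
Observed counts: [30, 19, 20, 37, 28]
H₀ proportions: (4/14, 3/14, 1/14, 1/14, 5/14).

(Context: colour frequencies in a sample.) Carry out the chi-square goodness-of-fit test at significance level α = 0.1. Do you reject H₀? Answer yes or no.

n = 134; E_i = n·p_i = [38.29, 28.71, 9.57, 9.57, 47.86]
χ² = (30−38.29)²/38.29 + (19−28.71)²/28.71 + (20−9.57)²/9.57 + (37−9.57)²/9.57 + (28−47.86)²/47.86 = 103.2826
df = 4
p-value (upper-tail) = 0.00000
At α=0.1: p < α → reject H₀

reject H₀: yes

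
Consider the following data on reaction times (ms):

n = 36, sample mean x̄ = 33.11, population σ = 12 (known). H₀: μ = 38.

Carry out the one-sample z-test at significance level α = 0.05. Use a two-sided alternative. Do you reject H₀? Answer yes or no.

reject H₀: yes

SE = σ/√n = 12/√36 = 2.0000
z = (x̄−μ₀)/SE = (33.11−38)/2.0000 = -2.4450
p-value (two-sided) = 0.01449
At α=0.05: p < α → reject H₀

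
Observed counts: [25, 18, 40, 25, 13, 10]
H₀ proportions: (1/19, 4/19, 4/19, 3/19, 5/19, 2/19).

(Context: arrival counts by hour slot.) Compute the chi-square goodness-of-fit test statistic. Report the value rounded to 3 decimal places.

test statistic = 71.783

n = 131; E_i = n·p_i = [6.89, 27.58, 27.58, 20.68, 34.47, 13.79]
χ² = (25−6.89)²/6.89 + (18−27.58)²/27.58 + (40−27.58)²/27.58 + (25−20.68)²/20.68 + (13−34.47)²/34.47 + (10−13.79)²/13.79 = 71.7827
df = 5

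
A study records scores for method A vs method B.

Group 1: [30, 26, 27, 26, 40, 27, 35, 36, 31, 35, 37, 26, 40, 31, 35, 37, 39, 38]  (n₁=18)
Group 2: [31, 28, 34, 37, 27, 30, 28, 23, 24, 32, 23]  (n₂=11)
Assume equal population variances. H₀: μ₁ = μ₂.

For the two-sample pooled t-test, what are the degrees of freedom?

df = n₁ + n₂ − 2 = 18 + 11 − 2 = 27

degrees of freedom = 27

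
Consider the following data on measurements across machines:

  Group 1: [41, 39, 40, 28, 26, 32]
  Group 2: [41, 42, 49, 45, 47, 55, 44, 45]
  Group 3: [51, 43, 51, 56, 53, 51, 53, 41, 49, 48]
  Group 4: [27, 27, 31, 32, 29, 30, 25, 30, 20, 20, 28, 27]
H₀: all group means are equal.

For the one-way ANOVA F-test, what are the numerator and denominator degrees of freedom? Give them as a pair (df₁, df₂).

degrees of freedom = [3, 32]

k = 4 groups, N = 36 total
df = (k−1, N−k) = (4−1, 36−4) = (3, 32)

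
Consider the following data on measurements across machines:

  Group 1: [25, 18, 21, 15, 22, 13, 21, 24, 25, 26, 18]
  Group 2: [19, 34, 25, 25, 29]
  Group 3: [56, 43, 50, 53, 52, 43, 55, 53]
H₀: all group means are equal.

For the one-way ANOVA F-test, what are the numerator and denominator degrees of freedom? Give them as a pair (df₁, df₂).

degrees of freedom = [2, 21]

k = 3 groups, N = 24 total
df = (k−1, N−k) = (3−1, 24−3) = (2, 21)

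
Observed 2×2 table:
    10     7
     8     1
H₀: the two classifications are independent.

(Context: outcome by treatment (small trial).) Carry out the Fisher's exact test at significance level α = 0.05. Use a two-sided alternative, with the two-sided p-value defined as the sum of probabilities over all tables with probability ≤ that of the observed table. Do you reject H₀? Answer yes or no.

Margins: r₁=17, r₂=9, c₁=18, c₂=8, n=26
p_obs = C(17,10)·C(9,8)/C(26,18); sum pmf over tables with pmf ≤ p_obs
p-value (two-sided) = 0.19015
At α=0.05: p ≥ α → fail to reject H₀

reject H₀: no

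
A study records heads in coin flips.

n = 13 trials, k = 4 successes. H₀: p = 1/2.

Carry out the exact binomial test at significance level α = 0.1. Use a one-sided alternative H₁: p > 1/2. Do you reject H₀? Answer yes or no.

reject H₀: no

Exact binomial: n=13, k=4, p₀=1/2=0.5000
P(X≥4) from Σ C(n,i)·p₀^i·(1−p₀)^(n−i)
p-value (one-sided, H₁ greater) = 0.95386
At α=0.1: p ≥ α → fail to reject H₀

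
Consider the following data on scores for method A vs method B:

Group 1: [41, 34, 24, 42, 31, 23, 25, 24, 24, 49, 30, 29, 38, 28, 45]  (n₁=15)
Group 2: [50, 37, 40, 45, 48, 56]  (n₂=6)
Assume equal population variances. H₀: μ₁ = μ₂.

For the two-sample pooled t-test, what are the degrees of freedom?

degrees of freedom = 19

df = n₁ + n₂ − 2 = 15 + 6 − 2 = 19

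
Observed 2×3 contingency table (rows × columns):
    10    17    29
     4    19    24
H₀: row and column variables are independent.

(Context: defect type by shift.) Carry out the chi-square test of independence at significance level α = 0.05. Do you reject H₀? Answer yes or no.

Row totals [56, 47], col totals [14, 36, 53], n=103
χ² = (10−7.61)²/7.61 + (17−19.57)²/19.57 + (29−28.82)²/28.82 + (4−6.39)²/6.39 + (19−16.43)²/16.43 + (24−24.18)²/24.18 = 2.3860
df = 2
p-value (upper-tail) = 0.30330
At α=0.05: p ≥ α → fail to reject H₀

reject H₀: no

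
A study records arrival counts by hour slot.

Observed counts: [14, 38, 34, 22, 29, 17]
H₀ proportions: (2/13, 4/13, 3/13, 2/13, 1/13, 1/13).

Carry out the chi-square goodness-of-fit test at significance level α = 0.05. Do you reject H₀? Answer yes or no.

reject H₀: yes

n = 154; E_i = n·p_i = [23.69, 47.38, 35.54, 23.69, 11.85, 11.85]
χ² = (14−23.69)²/23.69 + (38−47.38)²/47.38 + (34−35.54)²/35.54 + (22−23.69)²/23.69 + (29−11.85)²/11.85 + (17−11.85)²/11.85 = 33.0931
df = 5
p-value (upper-tail) = 0.00000
At α=0.05: p < α → reject H₀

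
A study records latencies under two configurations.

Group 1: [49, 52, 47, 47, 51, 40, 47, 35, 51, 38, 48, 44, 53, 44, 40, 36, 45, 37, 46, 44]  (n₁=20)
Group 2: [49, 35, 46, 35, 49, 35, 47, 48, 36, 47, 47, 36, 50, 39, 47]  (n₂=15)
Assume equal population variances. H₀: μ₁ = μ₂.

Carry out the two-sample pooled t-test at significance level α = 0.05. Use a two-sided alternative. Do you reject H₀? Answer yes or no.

reject H₀: no

x̄₁=44.700, s₁=5.469, n₁=20
x̄₂=43.067, s₂=6.123, n₂=15
s_p² = [19·5.469² + 14·6.123²]/33 = 33.1253
SE = √(s_p²·(1/20+1/15)) = 1.9659
t = (44.700−43.067)/1.9659 = 0.8308
df = 33
p-value (two-sided) = 0.41203
At α=0.05: p ≥ α → fail to reject H₀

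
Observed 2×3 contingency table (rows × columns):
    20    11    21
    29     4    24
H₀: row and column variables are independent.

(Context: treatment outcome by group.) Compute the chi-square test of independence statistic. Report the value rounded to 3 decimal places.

Row totals [52, 57], col totals [49, 15, 45], n=109
χ² = (20−23.38)²/23.38 + (11−7.16)²/7.16 + (21−21.47)²/21.47 + (29−25.62)²/25.62 + (4−7.84)²/7.84 + (24−23.53)²/23.53 = 4.9007
df = 2

test statistic = 4.901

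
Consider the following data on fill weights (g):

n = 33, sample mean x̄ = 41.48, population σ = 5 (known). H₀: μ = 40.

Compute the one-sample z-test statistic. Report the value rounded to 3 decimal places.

SE = σ/√n = 5/√33 = 0.8704
z = (x̄−μ₀)/SE = (41.48−40)/0.8704 = 1.7004

test statistic = 1.700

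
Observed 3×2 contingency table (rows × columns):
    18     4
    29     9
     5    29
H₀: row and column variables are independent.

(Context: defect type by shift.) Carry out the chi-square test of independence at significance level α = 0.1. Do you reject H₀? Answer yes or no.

Row totals [22, 38, 34], col totals [52, 42], n=94
χ² = (18−12.17)²/12.17 + (4−9.83)²/9.83 + (29−21.02)²/21.02 + (9−16.98)²/16.98 + (5−18.81)²/18.81 + (29−15.19)²/15.19 = 35.7170
df = 2
p-value (upper-tail) = 0.00000
At α=0.1: p < α → reject H₀

reject H₀: yes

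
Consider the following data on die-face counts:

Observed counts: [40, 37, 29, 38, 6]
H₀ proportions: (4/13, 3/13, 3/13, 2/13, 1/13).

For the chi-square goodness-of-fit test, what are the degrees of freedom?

df = k − 1 = 5 − 1 = 4

degrees of freedom = 4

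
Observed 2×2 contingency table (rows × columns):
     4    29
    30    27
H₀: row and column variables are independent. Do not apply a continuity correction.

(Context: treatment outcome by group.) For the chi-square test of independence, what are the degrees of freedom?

df = (r−1)(c−1) = (2−1)·(2−1) = 1

degrees of freedom = 1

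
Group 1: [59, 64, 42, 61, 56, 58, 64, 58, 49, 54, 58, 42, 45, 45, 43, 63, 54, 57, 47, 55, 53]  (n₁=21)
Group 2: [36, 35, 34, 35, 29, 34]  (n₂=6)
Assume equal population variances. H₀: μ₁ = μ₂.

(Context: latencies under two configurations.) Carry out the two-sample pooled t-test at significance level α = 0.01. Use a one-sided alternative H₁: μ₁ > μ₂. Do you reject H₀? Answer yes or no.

reject H₀: yes

x̄₁=53.667, s₁=7.282, n₁=21
x̄₂=33.833, s₂=2.483, n₂=6
s_p² = [20·7.282² + 5·2.483²]/25 = 43.6600
SE = √(s_p²·(1/21+1/6)) = 3.0587
t = (53.667−33.833)/3.0587 = 6.4842
df = 25
p-value (one-sided, H₁ greater) = 0.00000
At α=0.01: p < α → reject H₀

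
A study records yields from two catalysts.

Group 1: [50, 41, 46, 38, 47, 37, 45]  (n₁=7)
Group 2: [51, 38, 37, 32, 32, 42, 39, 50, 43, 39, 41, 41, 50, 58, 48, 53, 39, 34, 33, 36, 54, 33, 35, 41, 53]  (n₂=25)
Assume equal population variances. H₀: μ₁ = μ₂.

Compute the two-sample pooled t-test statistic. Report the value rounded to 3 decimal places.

test statistic = 0.430

x̄₁=43.429, s₁=4.860, n₁=7
x̄₂=42.080, s₂=7.826, n₂=25
s_p² = [6·4.860² + 24·7.826²]/30 = 53.7185
SE = √(s_p²·(1/7+1/25)) = 3.1341
t = (43.429−42.080)/3.1341 = 0.4303
df = 30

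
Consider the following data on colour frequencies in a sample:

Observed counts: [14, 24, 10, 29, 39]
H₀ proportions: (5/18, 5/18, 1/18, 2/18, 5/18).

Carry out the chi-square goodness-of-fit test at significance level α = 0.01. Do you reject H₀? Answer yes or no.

reject H₀: yes

n = 116; E_i = n·p_i = [32.22, 32.22, 6.44, 12.89, 32.22]
χ² = (14−32.22)²/32.22 + (24−32.22)²/32.22 + (10−6.44)²/6.44 + (29−12.89)²/12.89 + (39−32.22)²/32.22 = 35.9293
df = 4
p-value (upper-tail) = 0.00000
At α=0.01: p < α → reject H₀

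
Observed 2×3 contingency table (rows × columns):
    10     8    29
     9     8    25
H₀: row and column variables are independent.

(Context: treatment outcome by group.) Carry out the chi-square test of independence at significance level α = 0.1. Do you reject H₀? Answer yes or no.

reject H₀: no

Row totals [47, 42], col totals [19, 16, 54], n=89
χ² = (10−10.03)²/10.03 + (8−8.45)²/8.45 + (29−28.52)²/28.52 + (9−8.97)²/8.97 + (8−7.55)²/7.55 + (25−25.48)²/25.48 = 0.0682
df = 2
p-value (upper-tail) = 0.96645
At α=0.1: p ≥ α → fail to reject H₀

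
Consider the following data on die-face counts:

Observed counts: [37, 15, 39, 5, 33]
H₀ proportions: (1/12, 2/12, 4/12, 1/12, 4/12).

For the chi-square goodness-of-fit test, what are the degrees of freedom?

degrees of freedom = 4

df = k − 1 = 5 − 1 = 4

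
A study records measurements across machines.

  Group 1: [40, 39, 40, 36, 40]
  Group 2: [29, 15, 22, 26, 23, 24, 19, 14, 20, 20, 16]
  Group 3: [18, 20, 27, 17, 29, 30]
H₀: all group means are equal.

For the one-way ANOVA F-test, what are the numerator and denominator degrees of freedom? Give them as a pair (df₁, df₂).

k = 3 groups, N = 22 total
df = (k−1, N−k) = (3−1, 22−3) = (2, 19)

degrees of freedom = [2, 19]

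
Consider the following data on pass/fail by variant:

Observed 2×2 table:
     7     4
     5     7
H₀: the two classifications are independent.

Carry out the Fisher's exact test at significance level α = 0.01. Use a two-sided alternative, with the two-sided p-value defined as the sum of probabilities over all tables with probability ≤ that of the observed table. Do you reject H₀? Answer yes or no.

reject H₀: no

Margins: r₁=11, r₂=12, c₁=12, c₂=11, n=23
p_obs = C(11,7)·C(12,5)/C(23,12); sum pmf over tables with pmf ≤ p_obs
p-value (two-sided) = 0.41365
At α=0.01: p ≥ α → fail to reject H₀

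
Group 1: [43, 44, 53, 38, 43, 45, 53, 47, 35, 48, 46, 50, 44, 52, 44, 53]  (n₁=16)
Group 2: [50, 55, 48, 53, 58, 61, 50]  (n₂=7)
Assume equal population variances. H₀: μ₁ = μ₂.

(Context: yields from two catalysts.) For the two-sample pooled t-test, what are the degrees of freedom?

degrees of freedom = 21

df = n₁ + n₂ − 2 = 16 + 7 − 2 = 21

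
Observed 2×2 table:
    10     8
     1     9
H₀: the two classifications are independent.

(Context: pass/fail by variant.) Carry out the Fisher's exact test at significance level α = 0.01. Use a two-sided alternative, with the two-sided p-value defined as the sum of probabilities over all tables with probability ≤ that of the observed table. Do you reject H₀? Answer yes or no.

Margins: r₁=18, r₂=10, c₁=11, c₂=17, n=28
p_obs = C(18,10)·C(10,1)/C(28,11); sum pmf over tables with pmf ≤ p_obs
p-value (two-sided) = 0.04074
At α=0.01: p ≥ α → fail to reject H₀

reject H₀: no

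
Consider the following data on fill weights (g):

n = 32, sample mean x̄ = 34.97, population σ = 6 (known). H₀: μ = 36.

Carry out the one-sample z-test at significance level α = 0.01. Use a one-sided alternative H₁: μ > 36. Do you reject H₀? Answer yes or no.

reject H₀: no

SE = σ/√n = 6/√32 = 1.0607
z = (x̄−μ₀)/SE = (34.97−36)/1.0607 = -0.9711
p-value (one-sided, H₁ greater) = 0.83425
At α=0.01: p ≥ α → fail to reject H₀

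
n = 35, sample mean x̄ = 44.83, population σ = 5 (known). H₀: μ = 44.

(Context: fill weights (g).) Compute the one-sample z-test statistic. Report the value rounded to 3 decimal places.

test statistic = 0.982

SE = σ/√n = 5/√35 = 0.8452
z = (x̄−μ₀)/SE = (44.83−44)/0.8452 = 0.9821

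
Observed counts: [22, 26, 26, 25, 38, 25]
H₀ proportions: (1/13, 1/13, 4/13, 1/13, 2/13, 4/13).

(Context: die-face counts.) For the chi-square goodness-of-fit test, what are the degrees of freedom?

df = k − 1 = 6 − 1 = 5

degrees of freedom = 5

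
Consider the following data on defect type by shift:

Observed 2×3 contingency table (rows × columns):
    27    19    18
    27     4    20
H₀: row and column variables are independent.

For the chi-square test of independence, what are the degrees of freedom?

degrees of freedom = 2

df = (r−1)(c−1) = (2−1)·(3−1) = 2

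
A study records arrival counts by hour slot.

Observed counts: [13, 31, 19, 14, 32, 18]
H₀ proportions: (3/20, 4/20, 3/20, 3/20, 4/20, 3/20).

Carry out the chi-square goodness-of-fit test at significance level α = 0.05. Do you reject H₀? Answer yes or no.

n = 127; E_i = n·p_i = [19.05, 25.40, 19.05, 19.05, 25.40, 19.05]
χ² = (13−19.05)²/19.05 + (31−25.40)²/25.40 + (19−19.05)²/19.05 + (14−19.05)²/19.05 + (32−25.40)²/25.40 + (18−19.05)²/19.05 = 6.2677
df = 5
p-value (upper-tail) = 0.28103
At α=0.05: p ≥ α → fail to reject H₀

reject H₀: no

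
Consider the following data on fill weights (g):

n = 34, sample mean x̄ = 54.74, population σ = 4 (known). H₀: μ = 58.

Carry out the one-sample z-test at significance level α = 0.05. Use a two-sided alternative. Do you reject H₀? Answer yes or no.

reject H₀: yes

SE = σ/√n = 4/√34 = 0.6860
z = (x̄−μ₀)/SE = (54.74−58)/0.6860 = -4.7522
p-value (two-sided) = 0.00000
At α=0.05: p < α → reject H₀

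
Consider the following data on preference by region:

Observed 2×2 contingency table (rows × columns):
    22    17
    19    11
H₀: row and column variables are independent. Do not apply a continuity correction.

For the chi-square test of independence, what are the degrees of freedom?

df = (r−1)(c−1) = (2−1)·(2−1) = 1

degrees of freedom = 1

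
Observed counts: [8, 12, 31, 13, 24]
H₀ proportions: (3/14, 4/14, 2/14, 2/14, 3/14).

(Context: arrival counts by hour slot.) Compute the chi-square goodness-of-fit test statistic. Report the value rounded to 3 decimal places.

test statistic = 41.553

n = 88; E_i = n·p_i = [18.86, 25.14, 12.57, 12.57, 18.86]
χ² = (8−18.86)²/18.86 + (12−25.14)²/25.14 + (31−12.57)²/12.57 + (13−12.57)²/12.57 + (24−18.86)²/18.86 = 41.5530
df = 4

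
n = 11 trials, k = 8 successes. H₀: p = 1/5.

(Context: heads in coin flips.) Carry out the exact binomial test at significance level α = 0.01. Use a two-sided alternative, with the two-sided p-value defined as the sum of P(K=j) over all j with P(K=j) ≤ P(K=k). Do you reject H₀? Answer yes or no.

Exact binomial: n=11, k=8, p₀=1/5=0.2000
P(X=j) = C(n,j)·p₀^j·(1−p₀)^(n−j); p = Σ P(X=j) over j with P(X=j) ≤ P(X=8)
p-value (two-sided) = 0.00024
At α=0.01: p < α → reject H₀

reject H₀: yes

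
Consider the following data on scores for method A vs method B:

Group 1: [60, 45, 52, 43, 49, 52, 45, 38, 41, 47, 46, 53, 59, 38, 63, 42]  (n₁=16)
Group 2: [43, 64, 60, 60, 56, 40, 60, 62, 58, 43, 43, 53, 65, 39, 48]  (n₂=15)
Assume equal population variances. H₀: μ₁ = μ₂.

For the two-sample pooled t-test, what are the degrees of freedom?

df = n₁ + n₂ − 2 = 16 + 15 − 2 = 29

degrees of freedom = 29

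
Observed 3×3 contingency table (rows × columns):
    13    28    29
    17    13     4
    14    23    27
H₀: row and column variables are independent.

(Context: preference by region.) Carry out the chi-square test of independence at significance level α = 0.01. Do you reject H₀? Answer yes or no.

Row totals [70, 34, 64], col totals [44, 64, 60], n=168
χ² = (13−18.33)²/18.33 + (28−26.67)²/26.67 + (29−25.00)²/25.00 + (17−8.90)²/8.90 + (13−12.95)²/12.95 + (4−12.14)²/12.14 + (14−16.76)²/16.76 + (23−24.38)²/24.38 + (27−22.86)²/22.86 = 16.3624
df = 4
p-value (upper-tail) = 0.00257
At α=0.01: p < α → reject H₀

reject H₀: yes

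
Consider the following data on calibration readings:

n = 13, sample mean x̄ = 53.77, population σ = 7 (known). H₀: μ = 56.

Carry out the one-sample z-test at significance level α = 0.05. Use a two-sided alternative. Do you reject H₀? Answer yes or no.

SE = σ/√n = 7/√13 = 1.9415
z = (x̄−μ₀)/SE = (53.77−56)/1.9415 = -1.1486
p-value (two-sided) = 0.25071
At α=0.05: p ≥ α → fail to reject H₀

reject H₀: no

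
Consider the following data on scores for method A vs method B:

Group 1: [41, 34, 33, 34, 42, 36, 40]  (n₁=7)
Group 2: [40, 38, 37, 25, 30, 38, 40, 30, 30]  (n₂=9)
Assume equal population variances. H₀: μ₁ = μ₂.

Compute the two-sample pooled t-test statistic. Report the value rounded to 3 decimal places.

x̄₁=37.143, s₁=3.761, n₁=7
x̄₂=34.222, s₂=5.495, n₂=9
s_p² = [6·3.761² + 8·5.495²]/14 = 23.3152
SE = √(s_p²·(1/7+1/9)) = 2.4334
t = (37.143−34.222)/2.4334 = 1.2002
df = 14

test statistic = 1.200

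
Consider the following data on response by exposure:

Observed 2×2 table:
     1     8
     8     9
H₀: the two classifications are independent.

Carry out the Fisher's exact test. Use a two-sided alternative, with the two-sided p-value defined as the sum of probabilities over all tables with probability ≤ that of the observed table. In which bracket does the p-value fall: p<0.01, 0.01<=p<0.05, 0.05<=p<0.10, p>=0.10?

Margins: r₁=9, r₂=17, c₁=9, c₂=17, n=26
p_obs = C(9,1)·C(17,8)/C(26,9); sum pmf over tables with pmf ≤ p_obs
p-value (two-sided) = 0.09770
→ bracket: 0.05<=p<0.10

p-value bracket: 0.05<=p<0.10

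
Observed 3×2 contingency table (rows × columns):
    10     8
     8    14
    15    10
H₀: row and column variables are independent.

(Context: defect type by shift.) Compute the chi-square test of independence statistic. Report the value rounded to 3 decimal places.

Row totals [18, 22, 25], col totals [33, 32], n=65
χ² = (10−9.14)²/9.14 + (8−8.86)²/8.86 + (8−11.17)²/11.17 + (14−10.83)²/10.83 + (15−12.69)²/12.69 + (10−12.31)²/12.31 = 2.8439
df = 2

test statistic = 2.844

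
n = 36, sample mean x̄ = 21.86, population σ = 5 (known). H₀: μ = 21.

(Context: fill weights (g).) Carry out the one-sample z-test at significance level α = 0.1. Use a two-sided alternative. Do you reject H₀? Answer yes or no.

SE = σ/√n = 5/√36 = 0.8333
z = (x̄−μ₀)/SE = (21.86−21)/0.8333 = 1.0320
p-value (two-sided) = 0.30207
At α=0.1: p ≥ α → fail to reject H₀

reject H₀: no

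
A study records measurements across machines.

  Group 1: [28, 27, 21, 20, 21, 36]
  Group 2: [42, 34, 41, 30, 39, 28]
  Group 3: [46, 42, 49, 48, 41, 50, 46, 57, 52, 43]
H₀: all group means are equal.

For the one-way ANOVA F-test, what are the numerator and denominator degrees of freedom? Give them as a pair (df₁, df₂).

degrees of freedom = [2, 19]

k = 3 groups, N = 22 total
df = (k−1, N−k) = (3−1, 22−3) = (2, 19)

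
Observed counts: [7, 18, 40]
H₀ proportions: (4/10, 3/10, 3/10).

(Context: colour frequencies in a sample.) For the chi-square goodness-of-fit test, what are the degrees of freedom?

degrees of freedom = 2

df = k − 1 = 3 − 1 = 2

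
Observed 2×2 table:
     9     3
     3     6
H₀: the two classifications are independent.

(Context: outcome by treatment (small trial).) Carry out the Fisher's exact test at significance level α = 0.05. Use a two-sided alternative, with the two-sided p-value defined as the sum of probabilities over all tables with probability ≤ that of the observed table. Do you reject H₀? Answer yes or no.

reject H₀: no

Margins: r₁=12, r₂=9, c₁=12, c₂=9, n=21
p_obs = C(12,9)·C(9,3)/C(21,12); sum pmf over tables with pmf ≤ p_obs
p-value (two-sided) = 0.08723
At α=0.05: p ≥ α → fail to reject H₀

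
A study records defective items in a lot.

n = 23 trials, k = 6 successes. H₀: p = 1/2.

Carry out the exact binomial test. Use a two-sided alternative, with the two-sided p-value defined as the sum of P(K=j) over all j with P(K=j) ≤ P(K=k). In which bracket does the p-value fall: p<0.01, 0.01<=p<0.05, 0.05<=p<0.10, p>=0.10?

p-value bracket: 0.01<=p<0.05

Exact binomial: n=23, k=6, p₀=1/2=0.5000
P(X=j) = C(n,j)·p₀^j·(1−p₀)^(n−j); p = Σ P(X=j) over j with P(X=j) ≤ P(X=6)
p-value (two-sided) = 0.03469
→ bracket: 0.01<=p<0.05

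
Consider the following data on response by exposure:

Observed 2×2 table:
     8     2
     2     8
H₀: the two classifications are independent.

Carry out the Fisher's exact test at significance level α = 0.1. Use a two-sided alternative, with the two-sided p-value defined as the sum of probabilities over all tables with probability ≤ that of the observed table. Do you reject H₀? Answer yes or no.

Margins: r₁=10, r₂=10, c₁=10, c₂=10, n=20
p_obs = C(10,8)·C(10,2)/C(20,10); sum pmf over tables with pmf ≤ p_obs
p-value (two-sided) = 0.02301
At α=0.1: p < α → reject H₀

reject H₀: yes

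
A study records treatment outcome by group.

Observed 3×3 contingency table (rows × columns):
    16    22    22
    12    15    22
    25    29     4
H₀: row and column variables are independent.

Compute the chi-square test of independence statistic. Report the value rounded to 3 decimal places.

test statistic = 21.768

Row totals [60, 49, 58], col totals [53, 66, 48], n=167
χ² = (16−19.04)²/19.04 + (22−23.71)²/23.71 + (22−17.25)²/17.25 + (12−15.55)²/15.55 + (15−19.37)²/19.37 + (22−14.08)²/14.08 + (25−18.41)²/18.41 + (29−22.92)²/22.92 + (4−16.67)²/16.67 = 21.7680
df = 4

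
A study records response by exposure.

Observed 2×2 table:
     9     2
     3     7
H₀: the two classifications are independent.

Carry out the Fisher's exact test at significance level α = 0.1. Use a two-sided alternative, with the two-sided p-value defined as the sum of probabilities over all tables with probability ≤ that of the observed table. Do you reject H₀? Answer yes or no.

Margins: r₁=11, r₂=10, c₁=12, c₂=9, n=21
p_obs = C(11,9)·C(10,3)/C(21,12); sum pmf over tables with pmf ≤ p_obs
p-value (two-sided) = 0.02997
At α=0.1: p < α → reject H₀

reject H₀: yes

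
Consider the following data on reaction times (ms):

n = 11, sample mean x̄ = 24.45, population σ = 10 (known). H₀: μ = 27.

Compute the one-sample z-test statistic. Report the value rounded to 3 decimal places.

test statistic = -0.846

SE = σ/√n = 10/√11 = 3.0151
z = (x̄−μ₀)/SE = (24.45−27)/3.0151 = -0.8457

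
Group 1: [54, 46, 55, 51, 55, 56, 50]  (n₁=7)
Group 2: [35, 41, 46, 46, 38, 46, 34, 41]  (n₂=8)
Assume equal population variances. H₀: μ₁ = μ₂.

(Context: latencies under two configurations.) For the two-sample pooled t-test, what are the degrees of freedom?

df = n₁ + n₂ − 2 = 7 + 8 − 2 = 13

degrees of freedom = 13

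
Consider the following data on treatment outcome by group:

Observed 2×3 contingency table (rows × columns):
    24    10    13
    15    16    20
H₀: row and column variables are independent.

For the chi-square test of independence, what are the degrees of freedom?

degrees of freedom = 2

df = (r−1)(c−1) = (2−1)·(3−1) = 2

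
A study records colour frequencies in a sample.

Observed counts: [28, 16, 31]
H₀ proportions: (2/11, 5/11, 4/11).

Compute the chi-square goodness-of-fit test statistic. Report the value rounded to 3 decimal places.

n = 75; E_i = n·p_i = [13.64, 34.09, 27.27]
χ² = (28−13.64)²/13.64 + (16−34.09)²/34.09 + (31−27.27)²/27.27 = 25.2393
df = 2

test statistic = 25.239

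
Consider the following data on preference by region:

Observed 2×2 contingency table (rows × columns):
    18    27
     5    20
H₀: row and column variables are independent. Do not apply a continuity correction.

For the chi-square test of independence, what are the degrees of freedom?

df = (r−1)(c−1) = (2−1)·(2−1) = 1

degrees of freedom = 1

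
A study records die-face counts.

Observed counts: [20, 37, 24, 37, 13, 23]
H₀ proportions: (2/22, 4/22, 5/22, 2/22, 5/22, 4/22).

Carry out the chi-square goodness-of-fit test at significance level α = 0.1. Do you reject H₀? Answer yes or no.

n = 154; E_i = n·p_i = [14.00, 28.00, 35.00, 14.00, 35.00, 28.00]
χ² = (20−14.00)²/14.00 + (37−28.00)²/28.00 + (24−35.00)²/35.00 + (37−14.00)²/14.00 + (13−35.00)²/35.00 + (23−28.00)²/28.00 = 61.4286
df = 5
p-value (upper-tail) = 0.00000
At α=0.1: p < α → reject H₀

reject H₀: yes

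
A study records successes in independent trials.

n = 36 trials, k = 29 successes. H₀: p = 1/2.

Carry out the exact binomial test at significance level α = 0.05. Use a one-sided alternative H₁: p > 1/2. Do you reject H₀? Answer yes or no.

Exact binomial: n=36, k=29, p₀=1/2=0.5000
P(X≥29) from Σ C(n,i)·p₀^i·(1−p₀)^(n−i)
p-value (one-sided, H₁ greater) = 0.00016
At α=0.05: p < α → reject H₀

reject H₀: yes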